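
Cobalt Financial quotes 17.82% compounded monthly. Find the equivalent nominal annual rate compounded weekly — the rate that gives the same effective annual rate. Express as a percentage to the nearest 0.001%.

EAR = (1 + 0.1782/12)^12 − 1 = 0.193500.
Solve (1 + r/52)^52 = 1.193500: r/52 = 1.193500^(1/52) − 1 = 0.003408, so r = 0.177191 = 17.719%.

17.719%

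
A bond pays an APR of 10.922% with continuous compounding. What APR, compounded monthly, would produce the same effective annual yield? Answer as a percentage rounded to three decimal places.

10.972%

EAR under continuous compounding: e^0.10922 − 1 = 0.115408.
Solve (1 + r/12)^12 = 1.115408: r/12 = 1.115408^(1/12) − 1 = 0.009143, so r = 0.109719 = 10.972%.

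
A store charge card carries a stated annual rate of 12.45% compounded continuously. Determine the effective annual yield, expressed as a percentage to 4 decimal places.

13.2582%

With continuous compounding, EAR = e^0.1245 − 1.
e^0.1245 = 1.132582, so EAR = 0.132582 = 13.2582%.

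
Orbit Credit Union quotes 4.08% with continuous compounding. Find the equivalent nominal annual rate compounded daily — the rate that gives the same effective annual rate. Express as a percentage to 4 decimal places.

4.0802%

EAR under continuous compounding: e^0.0408 − 1 = 0.041644.
Solve (1 + r/365)^365 = 1.041644: r/365 = 1.041644^(1/365) − 1 = 0.000112, so r = 0.040802 = 4.0802%.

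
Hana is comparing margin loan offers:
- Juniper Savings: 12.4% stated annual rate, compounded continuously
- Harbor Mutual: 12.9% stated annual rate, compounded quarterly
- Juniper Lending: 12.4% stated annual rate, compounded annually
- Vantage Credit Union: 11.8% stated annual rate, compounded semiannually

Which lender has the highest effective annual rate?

Juniper Savings: e^0.124 − 1 = 13.202%
Harbor Mutual: (1 + 0.129/4)^4 − 1 = 13.538%
Juniper Lending: compounded annually, EAR = 12.400%
Vantage Credit Union: (1 + 0.118/2)^2 − 1 = 12.148%
The highest effective annual rate is Harbor Mutual at 13.538%.

Harbor Mutual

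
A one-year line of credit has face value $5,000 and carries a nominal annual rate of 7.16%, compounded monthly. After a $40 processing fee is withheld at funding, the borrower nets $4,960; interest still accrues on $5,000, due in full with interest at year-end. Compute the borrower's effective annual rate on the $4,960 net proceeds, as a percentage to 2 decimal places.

8.27%

Amount owed after one year: 5,000 × (1 + 0.0716/12)^12 = 5,000 × 1.073997 = $5,369.99.
Effective rate on net proceeds: 5,369.99 / 4,960 − 1 = 0.082658 = 8.27%.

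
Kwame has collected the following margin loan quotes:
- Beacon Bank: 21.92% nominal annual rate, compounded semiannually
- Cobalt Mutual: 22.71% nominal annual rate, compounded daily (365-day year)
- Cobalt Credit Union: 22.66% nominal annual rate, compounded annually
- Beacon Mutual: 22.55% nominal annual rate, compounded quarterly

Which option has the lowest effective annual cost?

Beacon Bank: (1 + 0.2192/2)^2 − 1 = 23.121%
Cobalt Mutual: (1 + 0.2271/365)^365 − 1 = 25.487%
Cobalt Credit Union: compounded annually, EAR = 22.660%
Beacon Mutual: (1 + 0.2255/4)^4 − 1 = 24.530%
The lowest effective annual rate is Cobalt Credit Union at 22.660%.

Cobalt Credit Union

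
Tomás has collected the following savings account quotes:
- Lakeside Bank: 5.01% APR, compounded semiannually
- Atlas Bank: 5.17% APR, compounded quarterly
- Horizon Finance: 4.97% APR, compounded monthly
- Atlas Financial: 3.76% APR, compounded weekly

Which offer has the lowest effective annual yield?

Atlas Financial

Lakeside Bank: (1 + 0.0501/2)^2 − 1 = 5.073%
Atlas Bank: (1 + 0.0517/4)^4 − 1 = 5.271%
Horizon Finance: (1 + 0.0497/12)^12 − 1 = 5.085%
Atlas Financial: (1 + 0.0376/52)^52 − 1 = 3.830%
The lowest effective annual rate is Atlas Financial at 3.830%.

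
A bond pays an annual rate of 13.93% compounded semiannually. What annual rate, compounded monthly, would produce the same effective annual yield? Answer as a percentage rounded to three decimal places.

13.542%

EAR = (1 + 0.1393/2)^2 − 1 = 0.144151.
Solve (1 + r/12)^12 = 1.144151: r/12 = 1.144151^(1/12) − 1 = 0.011285, so r = 0.135421 = 13.542%.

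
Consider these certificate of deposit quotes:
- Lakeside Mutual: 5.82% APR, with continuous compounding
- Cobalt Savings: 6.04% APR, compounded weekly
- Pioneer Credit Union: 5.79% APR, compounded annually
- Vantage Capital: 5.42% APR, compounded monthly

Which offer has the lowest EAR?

Vantage Capital

Lakeside Mutual: e^0.0582 − 1 = 5.993%
Cobalt Savings: (1 + 0.0604/52)^52 − 1 = 6.222%
Pioneer Credit Union: compounded annually, EAR = 5.790%
Vantage Capital: (1 + 0.0542/12)^12 − 1 = 5.557%
The lowest effective annual rate is Vantage Capital at 5.557%.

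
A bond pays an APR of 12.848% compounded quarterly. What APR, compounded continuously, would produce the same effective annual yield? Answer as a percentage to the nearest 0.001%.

12.646%

EAR = (1 + 0.12848/4)^4 − 1 = 0.134804.
Equivalent continuous rate: r = ln(1 + 0.134804) = 0.126460 = 12.646%.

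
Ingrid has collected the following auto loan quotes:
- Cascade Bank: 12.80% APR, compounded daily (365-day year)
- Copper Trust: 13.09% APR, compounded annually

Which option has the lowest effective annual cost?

Cascade Bank: (1 + 0.1280/365)^365 − 1 = 13.653%
Copper Trust: compounded annually, EAR = 13.090%
The lowest effective annual rate is Copper Trust at 13.090%.

Copper Trust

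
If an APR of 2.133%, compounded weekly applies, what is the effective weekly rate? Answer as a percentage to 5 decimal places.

0.04102%

With a nominal annual rate compounded weekly, the periodic rate is the nominal rate divided by 52.
i = 0.02133 / 52 = 0.0004102 = 0.04102%.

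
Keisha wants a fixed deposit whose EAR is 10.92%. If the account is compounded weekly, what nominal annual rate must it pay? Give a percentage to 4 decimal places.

10.3742%

(1 + r/52)^52 − 1 = 0.1092, so 1 + r/52 = 1.1092^(1/52).
r/52 = 0.001995, so r = 0.103742 = 10.3742%.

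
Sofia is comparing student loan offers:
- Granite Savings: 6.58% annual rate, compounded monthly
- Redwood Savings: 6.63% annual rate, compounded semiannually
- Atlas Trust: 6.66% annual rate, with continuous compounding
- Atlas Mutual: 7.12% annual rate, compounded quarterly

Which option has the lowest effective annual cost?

Granite Savings: (1 + 0.0658/12)^12 − 1 = 6.782%
Redwood Savings: (1 + 0.0663/2)^2 − 1 = 6.740%
Atlas Trust: e^0.0666 − 1 = 6.887%
Atlas Mutual: (1 + 0.0712/4)^4 − 1 = 7.312%
The lowest effective annual rate is Redwood Savings at 6.740%.

Redwood Savings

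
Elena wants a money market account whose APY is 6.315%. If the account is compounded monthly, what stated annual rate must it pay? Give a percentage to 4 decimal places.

(1 + r/12)^12 − 1 = 0.06315, so 1 + r/12 = 1.06315^(1/12).
r/12 = 0.005116, so r = 0.061393 = 6.1393%.

6.1393%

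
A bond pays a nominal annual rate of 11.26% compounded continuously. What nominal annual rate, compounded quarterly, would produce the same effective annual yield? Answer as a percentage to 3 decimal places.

11.420%

EAR under continuous compounding: e^0.1126 − 1 = 0.119184.
Solve (1 + r/4)^4 = 1.119184: r/4 = 1.119184^(1/4) − 1 = 0.028550, so r = 0.114200 = 11.420%.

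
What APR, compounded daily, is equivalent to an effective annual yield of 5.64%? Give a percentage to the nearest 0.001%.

(1 + r/365)^365 − 1 = 0.0564, so 1 + r/365 = 1.0564^(1/365).
r/365 = 0.000150, so r = 0.054871 = 5.487%.

5.487%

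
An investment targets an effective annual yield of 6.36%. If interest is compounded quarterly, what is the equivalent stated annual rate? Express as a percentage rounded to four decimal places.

(1 + r/4)^4 − 1 = 0.0636, so 1 + r/4 = 1.0636^(1/4).
r/4 = 0.015534, so r = 0.062137 = 6.2137%.

6.2137%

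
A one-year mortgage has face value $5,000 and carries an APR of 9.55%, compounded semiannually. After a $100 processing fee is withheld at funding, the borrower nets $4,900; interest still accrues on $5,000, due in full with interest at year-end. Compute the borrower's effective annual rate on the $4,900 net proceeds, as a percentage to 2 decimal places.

12.02%

Amount owed after one year: 5,000 × (1 + 0.0955/2)^2 = 5,000 × 1.097780 = $5,488.90.
Effective rate on net proceeds: 5,488.90 / 4,900 − 1 = 0.120184 = 12.02%.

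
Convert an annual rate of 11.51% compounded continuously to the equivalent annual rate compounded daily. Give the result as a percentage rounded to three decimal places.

EAR under continuous compounding: e^0.1151 − 1 = 0.121986.
Solve (1 + r/365)^365 = 1.121986: r/365 = 1.121986^(1/365) − 1 = 0.000315, so r = 0.115118 = 11.512%.

11.512%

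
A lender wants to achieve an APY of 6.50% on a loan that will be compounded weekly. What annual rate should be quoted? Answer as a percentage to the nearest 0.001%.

(1 + r/52)^52 − 1 = 0.0650, so 1 + r/52 = 1.0650^(1/52).
r/52 = 0.001212, so r = 0.063013 = 6.301%.

6.301%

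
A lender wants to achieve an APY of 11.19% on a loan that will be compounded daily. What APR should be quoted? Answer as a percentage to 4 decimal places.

10.6086%

(1 + r/365)^365 − 1 = 0.1119, so 1 + r/365 = 1.1119^(1/365).
r/365 = 0.000291, so r = 0.106086 = 10.6086%.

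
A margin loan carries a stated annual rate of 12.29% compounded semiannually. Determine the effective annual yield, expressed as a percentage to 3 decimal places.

EAR = (1 + 0.1229/2)^2 − 1.
= (1 + 0.061450)^2 − 1 = 1.126676 − 1 = 12.668%.

12.668%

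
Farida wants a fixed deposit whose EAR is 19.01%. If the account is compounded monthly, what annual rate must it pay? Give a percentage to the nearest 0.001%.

17.531%

(1 + r/12)^12 − 1 = 0.1901, so 1 + r/12 = 1.1901^(1/12).
r/12 = 0.014609, so r = 0.175306 = 17.531%.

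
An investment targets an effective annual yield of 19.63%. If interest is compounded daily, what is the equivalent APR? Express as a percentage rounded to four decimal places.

17.9277%

(1 + r/365)^365 − 1 = 0.1963, so 1 + r/365 = 1.1963^(1/365).
r/365 = 0.000491, so r = 0.179277 = 17.9277%.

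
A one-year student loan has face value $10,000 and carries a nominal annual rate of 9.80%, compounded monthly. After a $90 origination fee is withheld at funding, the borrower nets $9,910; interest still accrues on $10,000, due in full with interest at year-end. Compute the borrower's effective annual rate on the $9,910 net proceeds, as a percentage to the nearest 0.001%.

11.254%

Amount owed after one year: 10,000 × (1 + 0.0980/12)^12 = 10,000 × 1.102524 = $11,025.24.
Effective rate on net proceeds: 11,025.24 / 9,910 − 1 = 0.112537 = 11.254%.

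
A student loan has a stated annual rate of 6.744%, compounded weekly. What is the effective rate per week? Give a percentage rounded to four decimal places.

With a nominal annual rate compounded weekly, the periodic rate is the nominal rate divided by 52.
i = 0.06744 / 52 = 0.0012969 = 0.1297%.

0.1297%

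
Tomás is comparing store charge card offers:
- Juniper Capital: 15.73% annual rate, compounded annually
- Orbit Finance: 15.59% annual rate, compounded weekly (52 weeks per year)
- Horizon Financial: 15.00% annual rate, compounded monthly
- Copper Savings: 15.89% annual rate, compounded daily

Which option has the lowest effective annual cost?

Juniper Capital: compounded annually, EAR = 15.730%
Orbit Finance: (1 + 0.1559/52)^52 − 1 = 16.844%
Horizon Financial: (1 + 0.1500/12)^12 − 1 = 16.075%
Copper Savings: (1 + 0.1589/365)^365 − 1 = 17.218%
The lowest effective annual rate is Juniper Capital at 15.730%.

Juniper Capital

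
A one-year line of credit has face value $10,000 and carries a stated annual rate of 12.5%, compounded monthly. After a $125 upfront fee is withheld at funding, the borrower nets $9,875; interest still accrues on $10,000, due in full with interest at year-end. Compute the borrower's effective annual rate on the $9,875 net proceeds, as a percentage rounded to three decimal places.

14.675%

Amount owed after one year: 10,000 × (1 + 0.125/12)^12 = 10,000 × 1.132416 = $11,324.16.
Effective rate on net proceeds: 11,324.16 / 9,875 − 1 = 0.146750 = 14.675%.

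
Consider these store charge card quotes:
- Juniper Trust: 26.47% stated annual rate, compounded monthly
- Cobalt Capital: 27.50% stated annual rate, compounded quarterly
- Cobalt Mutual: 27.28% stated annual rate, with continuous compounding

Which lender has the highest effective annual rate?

Cobalt Mutual

Juniper Trust: (1 + 0.2647/12)^12 − 1 = 29.930%
Cobalt Capital: (1 + 0.2750/4)^4 − 1 = 30.468%
Cobalt Mutual: e^0.2728 − 1 = 31.364%
The highest effective annual rate is Cobalt Mutual at 31.364%.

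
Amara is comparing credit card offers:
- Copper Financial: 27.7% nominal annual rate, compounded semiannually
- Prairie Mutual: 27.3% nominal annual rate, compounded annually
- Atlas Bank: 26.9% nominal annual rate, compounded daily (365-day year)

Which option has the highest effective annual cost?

Copper Financial: (1 + 0.277/2)^2 − 1 = 29.618%
Prairie Mutual: compounded annually, EAR = 27.300%
Atlas Bank: (1 + 0.269/365)^365 − 1 = 30.853%
The highest effective annual rate is Atlas Bank at 30.853%.

Atlas Bank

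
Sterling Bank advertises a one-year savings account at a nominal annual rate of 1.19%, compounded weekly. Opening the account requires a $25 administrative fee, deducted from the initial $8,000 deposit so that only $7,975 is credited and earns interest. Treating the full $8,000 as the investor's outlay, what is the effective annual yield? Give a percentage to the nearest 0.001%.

Value after one year: 7,975 × (1 + 0.0119/52)^52 = 7,975 × 1.011970 = $8,070.46.
Effective yield on the $8,000 outlay: 8,070.46 / 8,000 − 1 = 0.008807 = 0.881%.

0.881%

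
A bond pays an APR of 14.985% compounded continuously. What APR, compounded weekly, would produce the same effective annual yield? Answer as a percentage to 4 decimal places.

EAR under continuous compounding: e^0.14985 − 1 = 0.161660.
Solve (1 + r/52)^52 = 1.161660: r/52 = 1.161660^(1/52) − 1 = 0.002886, so r = 0.150066 = 15.0066%.

15.0066%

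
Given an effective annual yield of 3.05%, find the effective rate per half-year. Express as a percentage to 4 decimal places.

The per-half-year rate i satisfies (1 + i)^2 = 1 + 0.0305.
i = 1.0305^(1/2) − 1 = 0.0151355 = 1.5135%.

1.5135%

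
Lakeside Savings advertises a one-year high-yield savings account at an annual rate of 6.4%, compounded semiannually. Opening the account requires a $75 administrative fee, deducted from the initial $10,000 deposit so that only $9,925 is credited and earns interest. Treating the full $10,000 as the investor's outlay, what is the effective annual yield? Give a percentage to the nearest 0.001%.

5.704%

Value after one year: 9,925 × (1 + 0.064/2)^2 = 9,925 × 1.065024 = $10,570.36.
Effective yield on the $10,000 outlay: 10,570.36 / 10,000 − 1 = 0.057036 = 5.704%.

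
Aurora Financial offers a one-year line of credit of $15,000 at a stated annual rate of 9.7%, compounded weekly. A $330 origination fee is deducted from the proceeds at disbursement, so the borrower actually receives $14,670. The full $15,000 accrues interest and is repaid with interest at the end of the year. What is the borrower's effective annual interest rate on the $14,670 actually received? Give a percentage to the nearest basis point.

Amount owed after one year: 15,000 × (1 + 0.097/52)^52 = 15,000 × 1.101761 = $16,526.41.
Effective rate on net proceeds: 16,526.41 / 14,670 − 1 = 0.126545 = 12.65%.

12.65%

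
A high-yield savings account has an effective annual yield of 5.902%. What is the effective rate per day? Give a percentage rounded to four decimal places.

The per-day rate i satisfies (1 + i)^365 = 1 + 0.05902.
i = 1.05902^(1/365) − 1 = 0.0001571 = 0.0157%.

0.0157%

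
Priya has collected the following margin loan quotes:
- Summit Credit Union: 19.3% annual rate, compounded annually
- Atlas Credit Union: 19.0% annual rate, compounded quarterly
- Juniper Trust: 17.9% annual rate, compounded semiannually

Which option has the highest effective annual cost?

Atlas Credit Union

Summit Credit Union: compounded annually, EAR = 19.300%
Atlas Credit Union: (1 + 0.190/4)^4 − 1 = 20.397%
Juniper Trust: (1 + 0.179/2)^2 − 1 = 18.701%
The highest effective annual rate is Atlas Credit Union at 20.397%.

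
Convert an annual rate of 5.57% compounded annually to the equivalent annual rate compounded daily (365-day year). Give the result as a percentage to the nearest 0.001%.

Compounded annually, EAR = nominal = 0.055700.
Solve (1 + r/365)^365 = 1.055700: r/365 = 1.055700^(1/365) − 1 = 0.000149, so r = 0.054208 = 5.421%.

5.421%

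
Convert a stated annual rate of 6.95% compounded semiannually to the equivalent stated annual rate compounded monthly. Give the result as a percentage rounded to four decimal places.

6.8515%

EAR = (1 + 0.0695/2)^2 − 1 = 0.070708.
Solve (1 + r/12)^12 = 1.070708: r/12 = 1.070708^(1/12) − 1 = 0.005710, so r = 0.068515 = 6.8515%.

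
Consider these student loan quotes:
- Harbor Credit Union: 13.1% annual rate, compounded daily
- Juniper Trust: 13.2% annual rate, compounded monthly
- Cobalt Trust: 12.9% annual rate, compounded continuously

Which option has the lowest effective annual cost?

Harbor Credit Union: (1 + 0.131/365)^365 − 1 = 13.994%
Juniper Trust: (1 + 0.132/12)^12 − 1 = 14.029%
Cobalt Trust: e^0.129 − 1 = 13.769%
The lowest effective annual rate is Cobalt Trust at 13.769%.

Cobalt Trust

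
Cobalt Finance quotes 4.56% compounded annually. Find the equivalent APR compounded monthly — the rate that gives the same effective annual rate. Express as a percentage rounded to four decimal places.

4.4674%

Compounded annually, EAR = nominal = 0.045600.
Solve (1 + r/12)^12 = 1.045600: r/12 = 1.045600^(1/12) − 1 = 0.003723, so r = 0.044674 = 4.4674%.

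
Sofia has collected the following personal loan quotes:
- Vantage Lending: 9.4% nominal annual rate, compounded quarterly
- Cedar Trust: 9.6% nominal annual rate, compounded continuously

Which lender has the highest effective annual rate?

Cedar Trust

Vantage Lending: (1 + 0.094/4)^4 − 1 = 9.737%
Cedar Trust: e^0.096 − 1 = 10.076%
The highest effective annual rate is Cedar Trust at 10.076%.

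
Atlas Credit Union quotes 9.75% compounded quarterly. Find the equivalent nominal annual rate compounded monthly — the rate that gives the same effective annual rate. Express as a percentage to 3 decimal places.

EAR = (1 + 0.0975/4)^4 − 1 = 0.101123.
Solve (1 + r/12)^12 = 1.101123: r/12 = 1.101123^(1/12) − 1 = 0.008060, so r = 0.096718 = 9.672%.

9.672%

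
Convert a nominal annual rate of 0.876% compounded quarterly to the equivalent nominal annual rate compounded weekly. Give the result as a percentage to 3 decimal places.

0.875%

EAR = (1 + 0.00876/4)^4 − 1 = 0.008789.
Solve (1 + r/52)^52 = 1.008789: r/52 = 1.008789^(1/52) − 1 = 0.000168, so r = 0.008751 = 0.875%.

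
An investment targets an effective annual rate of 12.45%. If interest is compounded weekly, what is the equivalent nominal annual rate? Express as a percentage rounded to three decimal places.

11.747%

(1 + r/52)^52 − 1 = 0.1245, so 1 + r/52 = 1.1245^(1/52).
r/52 = 0.002259, so r = 0.117471 = 11.747%.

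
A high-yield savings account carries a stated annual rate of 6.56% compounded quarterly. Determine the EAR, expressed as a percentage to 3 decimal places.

EAR = (1 + 0.0656/4)^4 − 1.
= 1.067231 − 1 = 6.723%.

6.723%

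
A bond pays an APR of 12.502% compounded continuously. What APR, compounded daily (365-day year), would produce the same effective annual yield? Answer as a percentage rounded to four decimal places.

12.5041%

EAR under continuous compounding: e^0.12502 − 1 = 0.133171.
Solve (1 + r/365)^365 = 1.133171: r/365 = 1.133171^(1/365) − 1 = 0.000343, so r = 0.125041 = 12.5041%.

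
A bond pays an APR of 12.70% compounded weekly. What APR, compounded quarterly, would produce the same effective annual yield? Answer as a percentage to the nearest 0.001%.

12.888%

EAR = (1 + 0.1270/52)^52 − 1 = 0.135241.
Solve (1 + r/4)^4 = 1.135241: r/4 = 1.135241^(1/4) − 1 = 0.032219, so r = 0.128878 = 12.888%.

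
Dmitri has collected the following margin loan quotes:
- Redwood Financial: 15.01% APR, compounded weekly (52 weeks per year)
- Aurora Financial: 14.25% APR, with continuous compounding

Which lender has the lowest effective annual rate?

Redwood Financial: (1 + 0.1501/52)^52 − 1 = 16.170%
Aurora Financial: e^0.1425 − 1 = 15.315%
The lowest effective annual rate is Aurora Financial at 15.315%.

Aurora Financial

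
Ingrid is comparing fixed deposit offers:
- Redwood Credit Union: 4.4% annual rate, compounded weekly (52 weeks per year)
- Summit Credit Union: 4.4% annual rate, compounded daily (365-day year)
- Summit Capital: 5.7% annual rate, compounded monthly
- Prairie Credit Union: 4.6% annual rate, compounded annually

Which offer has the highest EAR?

Redwood Credit Union: (1 + 0.044/52)^52 − 1 = 4.496%
Summit Credit Union: (1 + 0.044/365)^365 − 1 = 4.498%
Summit Capital: (1 + 0.057/12)^12 − 1 = 5.851%
Prairie Credit Union: compounded annually, EAR = 4.600%
The highest effective annual rate is Summit Capital at 5.851%.

Summit Capital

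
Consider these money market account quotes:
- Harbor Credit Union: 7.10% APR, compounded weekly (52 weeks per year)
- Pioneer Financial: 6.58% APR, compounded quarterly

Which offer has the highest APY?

Harbor Credit Union

Harbor Credit Union: (1 + 0.0710/52)^52 − 1 = 7.353%
Pioneer Financial: (1 + 0.0658/4)^4 − 1 = 6.744%
The highest effective annual rate is Harbor Credit Union at 7.353%.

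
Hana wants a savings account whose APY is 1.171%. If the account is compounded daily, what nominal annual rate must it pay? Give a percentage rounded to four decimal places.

(1 + r/365)^365 − 1 = 0.01171, so 1 + r/365 = 1.01171^(1/365).
r/365 = 0.000032, so r = 0.011642 = 1.1642%.

1.1642%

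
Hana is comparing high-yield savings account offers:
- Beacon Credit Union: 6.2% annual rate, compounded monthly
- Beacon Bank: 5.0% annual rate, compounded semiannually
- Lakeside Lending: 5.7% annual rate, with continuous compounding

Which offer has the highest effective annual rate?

Beacon Credit Union

Beacon Credit Union: (1 + 0.062/12)^12 − 1 = 6.379%
Beacon Bank: (1 + 0.050/2)^2 − 1 = 5.062%
Lakeside Lending: e^0.057 − 1 = 5.866%
The highest effective annual rate is Beacon Credit Union at 6.379%.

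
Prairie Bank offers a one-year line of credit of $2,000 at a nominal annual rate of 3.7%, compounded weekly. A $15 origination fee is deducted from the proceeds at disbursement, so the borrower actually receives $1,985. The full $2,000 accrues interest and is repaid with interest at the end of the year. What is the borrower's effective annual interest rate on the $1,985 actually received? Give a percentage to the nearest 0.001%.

4.552%

Amount owed after one year: 2,000 × (1 + 0.037/52)^52 = 2,000 × 1.037679 = $2,075.36.
Effective rate on net proceeds: 2,075.36 / 1,985 − 1 = 0.045521 = 4.552%.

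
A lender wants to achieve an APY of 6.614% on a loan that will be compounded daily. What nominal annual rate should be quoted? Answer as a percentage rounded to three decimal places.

(1 + r/365)^365 − 1 = 0.06614, so 1 + r/365 = 1.06614^(1/365).
r/365 = 0.000175, so r = 0.064050 = 6.405%.

6.405%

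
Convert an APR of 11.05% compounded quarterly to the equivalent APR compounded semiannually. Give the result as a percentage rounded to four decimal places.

11.2026%

EAR = (1 + 0.1105/4)^4 − 1 = 0.115164.
Solve (1 + r/2)^2 = 1.115164: r/2 = 1.115164^(1/2) − 1 = 0.056013, so r = 0.112026 = 11.2026%.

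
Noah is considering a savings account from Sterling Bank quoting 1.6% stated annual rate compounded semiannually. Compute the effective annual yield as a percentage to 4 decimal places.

1.6064%

EAR = (1 + 0.016/2)^2 − 1.
= 1.016064 − 1 = 1.6064%.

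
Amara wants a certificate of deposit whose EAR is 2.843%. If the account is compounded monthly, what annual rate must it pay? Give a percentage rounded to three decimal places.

2.807%

(1 + r/12)^12 − 1 = 0.02843, so 1 + r/12 = 1.02843^(1/12).
r/12 = 0.002339, so r = 0.028066 = 2.807%.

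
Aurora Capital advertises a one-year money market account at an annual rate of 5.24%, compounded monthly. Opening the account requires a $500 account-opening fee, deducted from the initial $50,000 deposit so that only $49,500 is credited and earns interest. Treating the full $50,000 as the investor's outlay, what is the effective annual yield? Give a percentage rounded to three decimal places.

4.314%

Value after one year: 49,500 × (1 + 0.0524/12)^12 = 49,500 × 1.053677 = $52,157.01.
Effective yield on the $50,000 outlay: 52,157.01 / 50,000 − 1 = 0.043140 = 4.314%.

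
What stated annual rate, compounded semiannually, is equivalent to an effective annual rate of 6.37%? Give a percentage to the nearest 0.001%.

6.272%

(1 + r/2)^2 − 1 = 0.0637, so 1 + r/2 = 1.0637^(1/2).
r/2 = 0.031358, so r = 0.062717 = 6.272%.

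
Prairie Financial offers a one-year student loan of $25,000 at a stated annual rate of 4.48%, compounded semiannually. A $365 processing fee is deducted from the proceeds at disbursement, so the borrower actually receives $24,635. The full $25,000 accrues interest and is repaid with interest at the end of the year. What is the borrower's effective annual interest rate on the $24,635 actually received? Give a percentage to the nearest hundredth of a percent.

Amount owed after one year: 25,000 × (1 + 0.0448/2)^2 = 25,000 × 1.045302 = $26,132.54.
Effective rate on net proceeds: 26,132.54 / 24,635 − 1 = 0.060789 = 6.08%.

6.08%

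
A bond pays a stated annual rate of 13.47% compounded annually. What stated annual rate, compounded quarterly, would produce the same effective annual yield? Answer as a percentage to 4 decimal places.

12.8386%

Compounded annually, EAR = nominal = 0.134700.
Solve (1 + r/4)^4 = 1.134700: r/4 = 1.134700^(1/4) − 1 = 0.032096, so r = 0.128386 = 12.8386%.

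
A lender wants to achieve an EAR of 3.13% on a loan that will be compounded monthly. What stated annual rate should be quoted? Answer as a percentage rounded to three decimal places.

(1 + r/12)^12 − 1 = 0.0313, so 1 + r/12 = 1.0313^(1/12).
r/12 = 0.002572, so r = 0.030860 = 3.086%.

3.086%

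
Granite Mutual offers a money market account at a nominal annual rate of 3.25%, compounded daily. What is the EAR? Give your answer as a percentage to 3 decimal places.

3.303%

EAR = (1 + 0.0325/365)^365 − 1.
= 1.033032 − 1 = 3.303%.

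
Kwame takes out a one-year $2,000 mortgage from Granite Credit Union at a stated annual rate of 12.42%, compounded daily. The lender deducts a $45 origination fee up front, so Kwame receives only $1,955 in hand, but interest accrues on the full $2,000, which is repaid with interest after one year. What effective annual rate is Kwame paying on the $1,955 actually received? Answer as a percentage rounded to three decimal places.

15.828%

Amount owed after one year: 2,000 × (1 + 0.1242/365)^365 = 2,000 × 1.132218 = $2,264.44.
Effective rate on net proceeds: 2,264.44 / 1,955 − 1 = 0.158280 = 15.828%.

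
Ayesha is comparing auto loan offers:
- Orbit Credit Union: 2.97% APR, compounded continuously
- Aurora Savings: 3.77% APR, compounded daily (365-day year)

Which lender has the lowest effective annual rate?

Orbit Credit Union: e^0.0297 − 1 = 3.015%
Aurora Savings: (1 + 0.0377/365)^365 − 1 = 3.842%
The lowest effective annual rate is Orbit Credit Union at 3.015%.

Orbit Credit Union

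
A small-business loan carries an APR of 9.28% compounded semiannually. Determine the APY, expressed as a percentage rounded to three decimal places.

EAR = (1 + 0.0928/2)^2 − 1.
= 1.094953 − 1 = 9.495%.

9.495%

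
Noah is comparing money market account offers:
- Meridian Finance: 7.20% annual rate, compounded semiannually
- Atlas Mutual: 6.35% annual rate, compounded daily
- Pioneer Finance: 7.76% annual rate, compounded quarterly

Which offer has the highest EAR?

Pioneer Finance

Meridian Finance: (1 + 0.0720/2)^2 − 1 = 7.330%
Atlas Mutual: (1 + 0.0635/365)^365 − 1 = 6.555%
Pioneer Finance: (1 + 0.0776/4)^4 − 1 = 7.989%
The highest effective annual rate is Pioneer Finance at 7.989%.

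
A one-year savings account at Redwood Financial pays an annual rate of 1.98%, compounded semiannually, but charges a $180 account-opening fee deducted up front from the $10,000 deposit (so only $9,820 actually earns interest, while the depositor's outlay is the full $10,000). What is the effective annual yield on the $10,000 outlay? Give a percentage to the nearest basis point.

0.15%

Value after one year: 9,820 × (1 + 0.0198/2)^2 = 9,820 × 1.019898 = $10,015.40.
Effective yield on the $10,000 outlay: 10,015.40 / 10,000 − 1 = 0.001540 = 0.15%.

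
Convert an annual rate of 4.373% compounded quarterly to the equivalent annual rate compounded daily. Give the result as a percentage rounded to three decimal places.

4.350%

EAR = (1 + 0.04373/4)^4 − 1 = 0.044452.
Solve (1 + r/365)^365 = 1.044452: r/365 = 1.044452^(1/365) − 1 = 0.000119, so r = 0.043495 = 4.350%.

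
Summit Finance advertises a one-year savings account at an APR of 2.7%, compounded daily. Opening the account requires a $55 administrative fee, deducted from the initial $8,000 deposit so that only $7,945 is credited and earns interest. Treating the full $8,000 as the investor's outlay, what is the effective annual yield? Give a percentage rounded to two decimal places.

2.03%

Value after one year: 7,945 × (1 + 0.027/365)^365 = 7,945 × 1.027367 = $8,162.43.
Effective yield on the $8,000 outlay: 8,162.43 / 8,000 − 1 = 0.020304 = 2.03%.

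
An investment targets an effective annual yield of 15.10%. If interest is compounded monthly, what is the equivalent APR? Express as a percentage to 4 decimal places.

14.1458%

(1 + r/12)^12 − 1 = 0.1510, so 1 + r/12 = 1.1510^(1/12).
r/12 = 0.011788, so r = 0.141458 = 14.1458%.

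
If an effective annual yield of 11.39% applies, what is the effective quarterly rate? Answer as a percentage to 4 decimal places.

2.7334%

The per-quarter rate i satisfies (1 + i)^4 = 1 + 0.1139.
i = 1.1139^(1/4) − 1 = 0.0273337 = 2.7334%.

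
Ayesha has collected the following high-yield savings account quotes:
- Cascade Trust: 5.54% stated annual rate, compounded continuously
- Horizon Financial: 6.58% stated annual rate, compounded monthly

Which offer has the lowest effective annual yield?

Cascade Trust: e^0.0554 − 1 = 5.696%
Horizon Financial: (1 + 0.0658/12)^12 − 1 = 6.782%
The lowest effective annual rate is Cascade Trust at 5.696%.

Cascade Trust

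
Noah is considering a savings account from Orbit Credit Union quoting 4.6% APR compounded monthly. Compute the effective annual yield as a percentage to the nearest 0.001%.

EAR = (1 + 0.046/12)^12 − 1.
= (1 + 0.003833)^12 − 1 = 1.046982 − 1 = 4.698%.

4.698%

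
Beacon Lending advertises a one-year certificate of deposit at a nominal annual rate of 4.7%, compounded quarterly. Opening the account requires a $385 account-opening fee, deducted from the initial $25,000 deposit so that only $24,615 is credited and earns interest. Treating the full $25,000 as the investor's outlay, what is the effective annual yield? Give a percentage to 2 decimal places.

3.17%

Value after one year: 24,615 × (1 + 0.047/4)^4 = 24,615 × 1.047835 = $25,792.46.
Effective yield on the $25,000 outlay: 25,792.46 / 25,000 − 1 = 0.031698 = 3.17%.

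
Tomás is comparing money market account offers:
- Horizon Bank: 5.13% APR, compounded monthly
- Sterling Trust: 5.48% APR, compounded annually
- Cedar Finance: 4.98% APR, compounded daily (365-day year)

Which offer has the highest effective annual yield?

Sterling Trust

Horizon Bank: (1 + 0.0513/12)^12 − 1 = 5.252%
Sterling Trust: compounded annually, EAR = 5.480%
Cedar Finance: (1 + 0.0498/365)^365 − 1 = 5.106%
The highest effective annual rate is Sterling Trust at 5.480%.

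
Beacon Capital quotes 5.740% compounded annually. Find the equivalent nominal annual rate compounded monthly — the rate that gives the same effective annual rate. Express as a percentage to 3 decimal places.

Compounded annually, EAR = nominal = 0.057400.
Solve (1 + r/12)^12 = 1.057400: r/12 = 1.057400^(1/12) − 1 = 0.004662, so r = 0.055943 = 5.594%.

5.594%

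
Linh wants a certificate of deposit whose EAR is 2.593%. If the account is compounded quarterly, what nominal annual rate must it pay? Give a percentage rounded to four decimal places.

(1 + r/4)^4 − 1 = 0.02593, so 1 + r/4 = 1.02593^(1/4).
r/4 = 0.006420, so r = 0.025682 = 2.5682%.

2.5682%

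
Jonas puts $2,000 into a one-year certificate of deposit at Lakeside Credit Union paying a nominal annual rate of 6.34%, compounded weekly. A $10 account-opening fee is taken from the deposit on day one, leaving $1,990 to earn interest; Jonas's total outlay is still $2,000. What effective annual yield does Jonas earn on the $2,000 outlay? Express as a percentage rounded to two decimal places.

6.01%

Value after one year: 1,990 × (1 + 0.0634/52)^52 = 1,990 × 1.065412 = $2,120.17.
Effective yield on the $2,000 outlay: 2,120.17 / 2,000 − 1 = 0.060085 = 6.01%.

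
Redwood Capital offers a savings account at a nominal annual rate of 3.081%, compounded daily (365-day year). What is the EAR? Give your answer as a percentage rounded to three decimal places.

3.129%

EAR = (1 + 0.03081/365)^365 − 1.
= (1 + 0.000084)^365 − 1 = 1.031288 − 1 = 3.129%.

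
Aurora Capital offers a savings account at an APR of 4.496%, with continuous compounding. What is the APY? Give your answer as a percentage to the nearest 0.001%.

With continuous compounding, EAR = e^0.04496 − 1.
e^0.04496 = 1.045986, so EAR = 0.045986 = 4.599%.

4.599%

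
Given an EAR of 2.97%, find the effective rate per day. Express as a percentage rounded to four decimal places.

0.0080%

The per-day rate i satisfies (1 + i)^365 = 1 + 0.0297.
i = 1.0297^(1/365) − 1 = 0.0000802 = 0.0080%.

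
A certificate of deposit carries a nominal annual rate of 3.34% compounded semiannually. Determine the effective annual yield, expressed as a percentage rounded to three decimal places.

3.368%

EAR = (1 + 0.0334/2)^2 − 1.
= (1 + 0.016700)^2 − 1 = 1.033679 − 1 = 3.368%.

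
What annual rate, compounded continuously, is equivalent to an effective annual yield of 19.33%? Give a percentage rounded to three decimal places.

Continuous: nominal r satisfies e^r − 1 = 0.1933.
r = ln(1 + 0.1933) = ln(1.1933) = 0.176723 = 17.672%.

17.672%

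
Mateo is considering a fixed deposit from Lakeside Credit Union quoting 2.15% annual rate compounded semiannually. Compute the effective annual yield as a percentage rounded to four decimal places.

EAR = (1 + 0.0215/2)^2 − 1.
= (1 + 0.010750)^2 − 1 = 1.021616 − 1 = 2.1616%.

2.1616%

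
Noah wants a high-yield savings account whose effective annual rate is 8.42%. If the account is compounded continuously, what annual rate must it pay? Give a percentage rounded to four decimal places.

8.0842%

Continuous: nominal r satisfies e^r − 1 = 0.0842.
r = ln(1 + 0.0842) = ln(1.0842) = 0.080842 = 8.0842%.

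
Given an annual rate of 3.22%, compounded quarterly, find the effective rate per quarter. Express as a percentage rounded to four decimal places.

0.8050%

With a nominal annual rate compounded quarterly, the periodic rate is the nominal rate divided by 4.
i = 0.0322 / 4 = 0.0080500 = 0.8050%.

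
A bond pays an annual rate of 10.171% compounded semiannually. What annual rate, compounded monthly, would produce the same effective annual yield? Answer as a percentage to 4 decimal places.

EAR = (1 + 0.10171/2)^2 − 1 = 0.104296.
Solve (1 + r/12)^12 = 1.104296: r/12 = 1.104296^(1/12) − 1 = 0.008302, so r = 0.099619 = 9.9619%.

9.9619%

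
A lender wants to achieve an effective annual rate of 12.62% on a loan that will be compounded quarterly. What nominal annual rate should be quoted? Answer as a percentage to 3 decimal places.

12.063%

(1 + r/4)^4 − 1 = 0.1262, so 1 + r/4 = 1.1262^(1/4).
r/4 = 0.030158, so r = 0.120632 = 12.063%.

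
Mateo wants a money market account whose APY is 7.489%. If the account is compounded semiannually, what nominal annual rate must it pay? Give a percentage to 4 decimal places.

(1 + r/2)^2 − 1 = 0.07489, so 1 + r/2 = 1.07489^(1/2).
r/2 = 0.036769, so r = 0.073538 = 7.3538%.

7.3538%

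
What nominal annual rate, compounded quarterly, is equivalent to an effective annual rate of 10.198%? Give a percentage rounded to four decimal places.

(1 + r/4)^4 − 1 = 0.10198, so 1 + r/4 = 1.10198^(1/4).
r/4 = 0.024574, so r = 0.098297 = 9.8297%.

9.8297%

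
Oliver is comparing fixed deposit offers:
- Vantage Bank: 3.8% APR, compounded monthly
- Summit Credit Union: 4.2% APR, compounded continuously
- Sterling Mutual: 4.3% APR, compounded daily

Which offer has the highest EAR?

Vantage Bank: (1 + 0.038/12)^12 − 1 = 3.867%
Summit Credit Union: e^0.042 − 1 = 4.289%
Sterling Mutual: (1 + 0.043/365)^365 − 1 = 4.394%
The highest effective annual rate is Sterling Mutual at 4.394%.

Sterling Mutual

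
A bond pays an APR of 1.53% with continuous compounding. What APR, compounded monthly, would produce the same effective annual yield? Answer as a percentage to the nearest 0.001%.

1.531%

EAR under continuous compounding: e^0.0153 − 1 = 0.015418.
Solve (1 + r/12)^12 = 1.015418: r/12 = 1.015418^(1/12) − 1 = 0.001276, so r = 0.015310 = 1.531%.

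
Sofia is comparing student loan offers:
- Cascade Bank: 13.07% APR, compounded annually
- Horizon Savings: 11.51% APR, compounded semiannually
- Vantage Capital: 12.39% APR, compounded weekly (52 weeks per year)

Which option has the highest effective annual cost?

Cascade Bank: compounded annually, EAR = 13.070%
Horizon Savings: (1 + 0.1151/2)^2 − 1 = 11.841%
Vantage Capital: (1 + 0.1239/52)^52 − 1 = 13.174%
The highest effective annual rate is Vantage Capital at 13.174%.

Vantage Capital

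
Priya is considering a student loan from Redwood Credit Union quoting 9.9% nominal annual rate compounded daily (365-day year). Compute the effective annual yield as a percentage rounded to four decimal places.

10.4051%

EAR = (1 + 0.099/365)^365 − 1.
= 1.104051 − 1 = 10.4051%.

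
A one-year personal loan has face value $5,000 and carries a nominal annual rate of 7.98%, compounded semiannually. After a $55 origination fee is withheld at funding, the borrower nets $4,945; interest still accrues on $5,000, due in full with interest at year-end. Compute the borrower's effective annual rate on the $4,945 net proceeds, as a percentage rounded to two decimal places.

Amount owed after one year: 5,000 × (1 + 0.0798/2)^2 = 5,000 × 1.081392 = $5,406.96.
Effective rate on net proceeds: 5,406.96 / 4,945 − 1 = 0.093420 = 9.34%.

9.34%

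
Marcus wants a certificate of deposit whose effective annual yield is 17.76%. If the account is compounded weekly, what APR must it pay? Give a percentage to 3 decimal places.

16.374%

(1 + r/52)^52 − 1 = 0.1776, so 1 + r/52 = 1.1776^(1/52).
r/52 = 0.003149, so r = 0.163736 = 16.374%.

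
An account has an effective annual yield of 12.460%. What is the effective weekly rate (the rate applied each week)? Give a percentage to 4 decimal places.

The per-week rate i satisfies (1 + i)^52 = 1 + 0.12460.
i = 1.12460^(1/52) − 1 = 0.0022608 = 0.2261%.

0.2261%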